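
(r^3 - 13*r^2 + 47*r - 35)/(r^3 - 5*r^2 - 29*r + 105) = (r^2 - 6*r + 5)/(r^2 + 2*r - 15)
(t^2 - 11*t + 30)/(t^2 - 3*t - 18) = (t - 5)/(t + 3)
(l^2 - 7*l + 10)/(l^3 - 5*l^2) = (l - 2)/l^2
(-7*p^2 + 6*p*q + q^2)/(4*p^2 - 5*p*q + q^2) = (-7*p - q)/(4*p - q)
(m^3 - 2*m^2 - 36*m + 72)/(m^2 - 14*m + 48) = (m^2 + 4*m - 12)/(m - 8)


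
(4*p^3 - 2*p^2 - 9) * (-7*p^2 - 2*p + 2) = -28*p^5 + 6*p^4 + 12*p^3 + 59*p^2 + 18*p - 18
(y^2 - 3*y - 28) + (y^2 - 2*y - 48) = 2*y^2 - 5*y - 76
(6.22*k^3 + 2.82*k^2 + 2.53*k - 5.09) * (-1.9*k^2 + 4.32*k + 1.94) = -11.818*k^5 + 21.5124*k^4 + 19.4422*k^3 + 26.0714*k^2 - 17.0806*k - 9.8746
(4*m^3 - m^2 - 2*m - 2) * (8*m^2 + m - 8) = 32*m^5 - 4*m^4 - 49*m^3 - 10*m^2 + 14*m + 16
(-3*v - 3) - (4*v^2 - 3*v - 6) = 3 - 4*v^2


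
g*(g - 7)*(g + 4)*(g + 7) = g^4 + 4*g^3 - 49*g^2 - 196*g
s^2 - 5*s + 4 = (s - 4)*(s - 1)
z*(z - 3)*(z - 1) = z^3 - 4*z^2 + 3*z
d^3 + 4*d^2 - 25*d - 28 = (d - 4)*(d + 1)*(d + 7)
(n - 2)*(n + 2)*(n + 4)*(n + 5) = n^4 + 9*n^3 + 16*n^2 - 36*n - 80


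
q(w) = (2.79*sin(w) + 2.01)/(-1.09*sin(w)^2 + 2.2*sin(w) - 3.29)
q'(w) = (2.18*sin(w)*cos(w) - 2.2*cos(w))*(2.79*sin(w) + 2.01)/(-1.09*sin(w)^2 + 2.2*sin(w) - 3.29)^2 + 2.79*cos(w)/(-1.09*sin(w)^2 + 2.2*sin(w) - 3.29)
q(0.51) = -1.36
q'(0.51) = -1.53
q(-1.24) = 0.10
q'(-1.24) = -0.12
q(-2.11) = 0.06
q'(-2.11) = 0.22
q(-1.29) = 0.10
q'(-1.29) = -0.10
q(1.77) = -2.18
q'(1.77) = 0.27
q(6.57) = -1.02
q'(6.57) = -1.53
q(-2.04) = 0.08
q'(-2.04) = 0.18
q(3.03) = -0.76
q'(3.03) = 1.39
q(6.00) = -0.31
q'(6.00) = -0.88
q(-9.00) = -0.20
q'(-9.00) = 0.71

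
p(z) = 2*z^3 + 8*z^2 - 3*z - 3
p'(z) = 6*z^2 + 16*z - 3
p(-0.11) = -2.58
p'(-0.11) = -4.69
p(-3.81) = 13.95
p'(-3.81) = 23.14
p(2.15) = 47.41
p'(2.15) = 59.14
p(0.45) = -2.55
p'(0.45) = 5.42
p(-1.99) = 18.89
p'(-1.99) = -11.08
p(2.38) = 62.14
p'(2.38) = 69.07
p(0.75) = 0.09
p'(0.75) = 12.38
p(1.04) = 4.78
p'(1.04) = 20.13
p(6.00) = 699.00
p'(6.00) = 309.00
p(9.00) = 2076.00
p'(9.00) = 627.00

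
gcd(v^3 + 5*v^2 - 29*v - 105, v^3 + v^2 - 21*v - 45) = v^2 - 2*v - 15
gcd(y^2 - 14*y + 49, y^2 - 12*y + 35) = y - 7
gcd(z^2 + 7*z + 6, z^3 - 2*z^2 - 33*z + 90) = z + 6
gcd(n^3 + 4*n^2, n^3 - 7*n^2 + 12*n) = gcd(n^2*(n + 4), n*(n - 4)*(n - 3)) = n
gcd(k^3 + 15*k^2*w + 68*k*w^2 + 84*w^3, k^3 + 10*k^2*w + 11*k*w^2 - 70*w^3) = k + 7*w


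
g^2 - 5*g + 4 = (g - 4)*(g - 1)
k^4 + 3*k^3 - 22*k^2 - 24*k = k*(k - 4)*(k + 1)*(k + 6)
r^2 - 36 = (r - 6)*(r + 6)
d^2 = d^2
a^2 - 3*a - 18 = (a - 6)*(a + 3)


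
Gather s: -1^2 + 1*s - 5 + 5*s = 6*s - 6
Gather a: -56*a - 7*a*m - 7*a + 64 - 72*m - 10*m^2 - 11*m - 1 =a*(-7*m - 63) - 10*m^2 - 83*m + 63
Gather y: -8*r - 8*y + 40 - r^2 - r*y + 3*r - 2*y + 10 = -r^2 - 5*r + y*(-r - 10) + 50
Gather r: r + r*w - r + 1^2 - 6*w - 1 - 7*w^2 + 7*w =r*w - 7*w^2 + w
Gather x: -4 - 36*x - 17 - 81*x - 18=-117*x - 39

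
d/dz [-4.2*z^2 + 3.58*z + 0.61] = 3.58 - 8.4*z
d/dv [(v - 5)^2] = 2*v - 10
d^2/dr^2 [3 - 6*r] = 0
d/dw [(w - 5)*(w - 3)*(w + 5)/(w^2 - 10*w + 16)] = (w^4 - 20*w^3 + 103*w^2 - 246*w + 350)/(w^4 - 20*w^3 + 132*w^2 - 320*w + 256)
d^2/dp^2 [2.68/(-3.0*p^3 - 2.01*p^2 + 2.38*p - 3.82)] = ((48.24*p + 10.7736)*(3.0*p^3 + 2.01*p^2 - 2.38*p + 3.82) - 2.68*(9.0*p^2 + 4.02*p - 2.38)*(18.0*p^2 + 8.04*p - 4.76))/(3.0*p^3 + 2.01*p^2 - 2.38*p + 3.82)^3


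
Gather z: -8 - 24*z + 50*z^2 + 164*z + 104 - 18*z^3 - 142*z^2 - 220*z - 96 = -18*z^3 - 92*z^2 - 80*z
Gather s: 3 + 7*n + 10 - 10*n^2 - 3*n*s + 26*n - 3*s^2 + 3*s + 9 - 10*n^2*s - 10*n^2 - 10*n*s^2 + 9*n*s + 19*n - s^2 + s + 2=-20*n^2 + 52*n + s^2*(-10*n - 4) + s*(-10*n^2 + 6*n + 4) + 24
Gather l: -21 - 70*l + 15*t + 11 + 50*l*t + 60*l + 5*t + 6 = l*(50*t - 10) + 20*t - 4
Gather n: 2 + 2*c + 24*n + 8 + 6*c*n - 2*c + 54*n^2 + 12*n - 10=54*n^2 + n*(6*c + 36)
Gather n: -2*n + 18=18 - 2*n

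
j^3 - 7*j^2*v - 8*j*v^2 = j*(j - 8*v)*(j + v)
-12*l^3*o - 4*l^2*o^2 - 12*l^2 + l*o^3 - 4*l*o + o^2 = (-6*l + o)*(2*l + o)*(l*o + 1)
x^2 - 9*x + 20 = (x - 5)*(x - 4)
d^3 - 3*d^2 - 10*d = d*(d - 5)*(d + 2)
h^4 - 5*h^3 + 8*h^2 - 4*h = h*(h - 2)^2*(h - 1)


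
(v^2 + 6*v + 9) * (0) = 0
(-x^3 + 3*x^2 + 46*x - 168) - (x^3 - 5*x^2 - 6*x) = -2*x^3 + 8*x^2 + 52*x - 168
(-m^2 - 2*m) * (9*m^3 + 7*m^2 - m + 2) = -9*m^5 - 25*m^4 - 13*m^3 - 4*m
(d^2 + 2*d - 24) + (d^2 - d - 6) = 2*d^2 + d - 30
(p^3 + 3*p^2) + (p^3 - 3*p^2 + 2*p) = 2*p^3 + 2*p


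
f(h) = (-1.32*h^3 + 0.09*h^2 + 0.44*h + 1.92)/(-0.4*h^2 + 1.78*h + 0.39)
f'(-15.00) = 3.13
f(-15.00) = -38.44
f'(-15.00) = 3.13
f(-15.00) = -38.44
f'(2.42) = -9.90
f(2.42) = -6.45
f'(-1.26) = 0.57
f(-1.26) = -1.67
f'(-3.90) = 2.34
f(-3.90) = -6.32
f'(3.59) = -54.07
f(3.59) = -34.72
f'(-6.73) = 2.77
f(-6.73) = -13.65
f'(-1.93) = 1.47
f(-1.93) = -2.40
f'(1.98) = -6.02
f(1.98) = -3.03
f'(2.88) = -17.49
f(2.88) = -12.55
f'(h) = (0.8*h - 1.78)*(-1.32*h^3 + 0.09*h^2 + 0.44*h + 1.92)/(-0.4*h^2 + 1.78*h + 0.39)^2 + (-3.96*h^2 + 0.18*h + 0.44)/(-0.4*h^2 + 1.78*h + 0.39) = (0.528*h^4 - 4.6992*h^3 - 1.2082*h^2 + 1.6062*h - 3.246)/(0.16*h^4 - 1.424*h^3 + 2.8564*h^2 + 1.3884*h + 0.1521)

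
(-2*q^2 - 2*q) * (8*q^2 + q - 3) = -16*q^4 - 18*q^3 + 4*q^2 + 6*q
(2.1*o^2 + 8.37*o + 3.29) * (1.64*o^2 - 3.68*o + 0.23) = 3.444*o^4 + 5.9988*o^3 - 24.923*o^2 - 10.1821*o + 0.7567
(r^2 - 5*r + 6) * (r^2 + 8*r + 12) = r^4 + 3*r^3 - 22*r^2 - 12*r + 72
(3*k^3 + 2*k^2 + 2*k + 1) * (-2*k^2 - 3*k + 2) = -6*k^5 - 13*k^4 - 4*k^3 - 4*k^2 + k + 2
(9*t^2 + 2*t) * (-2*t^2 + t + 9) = -18*t^4 + 5*t^3 + 83*t^2 + 18*t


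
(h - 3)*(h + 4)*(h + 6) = h^3 + 7*h^2 - 6*h - 72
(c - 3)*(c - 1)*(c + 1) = c^3 - 3*c^2 - c + 3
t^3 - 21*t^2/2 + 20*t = t*(t - 8)*(t - 5/2)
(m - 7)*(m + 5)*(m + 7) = m^3 + 5*m^2 - 49*m - 245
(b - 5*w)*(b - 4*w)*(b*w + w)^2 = b^4*w^2 - 9*b^3*w^3 + 2*b^3*w^2 + 20*b^2*w^4 - 18*b^2*w^3 + b^2*w^2 + 40*b*w^4 - 9*b*w^3 + 20*w^4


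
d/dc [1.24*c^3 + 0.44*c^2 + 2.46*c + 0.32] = 3.72*c^2 + 0.88*c + 2.46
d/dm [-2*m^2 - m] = -4*m - 1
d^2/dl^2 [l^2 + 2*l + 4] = 2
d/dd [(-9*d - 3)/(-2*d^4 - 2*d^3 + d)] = (-54*d^4 - 60*d^3 - 18*d^2 + 3)/(4*d^8 + 8*d^7 + 4*d^6 - 4*d^5 - 4*d^4 + d^2)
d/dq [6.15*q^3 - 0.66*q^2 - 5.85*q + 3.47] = 18.45*q^2 - 1.32*q - 5.85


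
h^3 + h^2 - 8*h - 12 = (h - 3)*(h + 2)^2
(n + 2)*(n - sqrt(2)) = n^2 - sqrt(2)*n + 2*n - 2*sqrt(2)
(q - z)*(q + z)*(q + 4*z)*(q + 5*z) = q^4 + 9*q^3*z + 19*q^2*z^2 - 9*q*z^3 - 20*z^4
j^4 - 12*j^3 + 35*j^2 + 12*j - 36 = (j - 6)^2*(j - 1)*(j + 1)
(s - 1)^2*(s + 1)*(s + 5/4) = s^4 + s^3/4 - 9*s^2/4 - s/4 + 5/4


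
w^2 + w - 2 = (w - 1)*(w + 2)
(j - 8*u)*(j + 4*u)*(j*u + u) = j^3*u - 4*j^2*u^2 + j^2*u - 32*j*u^3 - 4*j*u^2 - 32*u^3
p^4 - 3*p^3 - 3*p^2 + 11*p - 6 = (p - 3)*(p - 1)^2*(p + 2)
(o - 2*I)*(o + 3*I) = o^2 + I*o + 6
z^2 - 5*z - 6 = (z - 6)*(z + 1)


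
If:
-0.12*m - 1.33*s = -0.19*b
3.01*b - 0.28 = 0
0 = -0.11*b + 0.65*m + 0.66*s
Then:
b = 0.09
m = 0.00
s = 0.01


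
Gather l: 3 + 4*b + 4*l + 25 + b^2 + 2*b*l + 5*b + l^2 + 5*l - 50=b^2 + 9*b + l^2 + l*(2*b + 9) - 22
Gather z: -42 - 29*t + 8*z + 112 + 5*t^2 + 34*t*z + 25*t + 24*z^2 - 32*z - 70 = 5*t^2 - 4*t + 24*z^2 + z*(34*t - 24)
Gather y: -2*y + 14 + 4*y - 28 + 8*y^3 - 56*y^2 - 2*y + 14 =8*y^3 - 56*y^2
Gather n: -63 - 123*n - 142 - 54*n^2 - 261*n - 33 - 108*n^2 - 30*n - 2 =-162*n^2 - 414*n - 240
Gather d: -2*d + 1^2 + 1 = 2 - 2*d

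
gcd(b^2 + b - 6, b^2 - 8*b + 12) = b - 2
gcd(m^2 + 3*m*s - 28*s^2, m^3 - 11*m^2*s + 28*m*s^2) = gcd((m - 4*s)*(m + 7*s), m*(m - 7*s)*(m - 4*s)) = -m + 4*s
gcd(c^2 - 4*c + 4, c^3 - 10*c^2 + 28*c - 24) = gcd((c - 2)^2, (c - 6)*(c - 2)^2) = c^2 - 4*c + 4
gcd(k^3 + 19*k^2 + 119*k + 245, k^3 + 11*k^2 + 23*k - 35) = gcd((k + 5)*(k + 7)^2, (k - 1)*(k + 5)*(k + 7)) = k^2 + 12*k + 35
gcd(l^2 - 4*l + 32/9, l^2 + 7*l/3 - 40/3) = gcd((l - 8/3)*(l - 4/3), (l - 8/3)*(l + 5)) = l - 8/3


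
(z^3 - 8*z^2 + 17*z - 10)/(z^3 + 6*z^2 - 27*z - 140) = (z^2 - 3*z + 2)/(z^2 + 11*z + 28)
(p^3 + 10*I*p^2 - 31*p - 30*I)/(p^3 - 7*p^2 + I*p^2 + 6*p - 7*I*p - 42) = (p^2 + 7*I*p - 10)/(p^2 - p*(7 + 2*I) + 14*I)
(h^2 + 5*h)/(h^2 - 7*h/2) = 2*(h + 5)/(2*h - 7)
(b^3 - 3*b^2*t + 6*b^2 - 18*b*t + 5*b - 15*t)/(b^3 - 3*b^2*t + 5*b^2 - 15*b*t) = (b + 1)/b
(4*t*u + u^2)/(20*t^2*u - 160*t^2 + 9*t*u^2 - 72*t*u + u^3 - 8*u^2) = u/(5*t*u - 40*t + u^2 - 8*u)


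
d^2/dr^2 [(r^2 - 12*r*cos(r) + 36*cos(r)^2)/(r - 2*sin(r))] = 2*((r - 2*sin(r))^2*(6*r*cos(r) + 72*sin(r)^2 + 12*sin(r) - 35) + (r - 2*sin(r))*(-(r - 6*cos(r))^2*sin(r) + 2*(2*cos(r) - 1)*(6*r*sin(r) + r - 18*sin(2*r) - 6*cos(r))) + (r - 6*cos(r))^2*(2*cos(r) - 1)^2)/(r - 2*sin(r))^3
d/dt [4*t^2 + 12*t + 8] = 8*t + 12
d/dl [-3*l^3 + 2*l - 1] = 2 - 9*l^2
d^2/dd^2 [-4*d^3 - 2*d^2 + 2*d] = -24*d - 4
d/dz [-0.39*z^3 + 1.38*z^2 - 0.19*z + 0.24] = -1.17*z^2 + 2.76*z - 0.19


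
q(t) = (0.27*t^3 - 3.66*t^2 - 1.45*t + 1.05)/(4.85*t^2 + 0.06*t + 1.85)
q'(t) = (-9.7*t - 0.06)*(0.27*t^3 - 3.66*t^2 - 1.45*t + 1.05)/(4.85*t^2 + 0.06*t + 1.85)^2 + (0.81*t^2 - 7.32*t - 1.45)/(4.85*t^2 + 0.06*t + 1.85) = (1.3095*t^4 + 0.0324000000000026*t^3 + 8.3114*t^2 - 23.727*t - 2.7455)/(23.5225*t^4 + 0.582*t^3 + 17.9486*t^2 + 0.222*t + 3.4225)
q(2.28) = -0.66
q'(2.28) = 0.03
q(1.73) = -0.67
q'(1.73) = -0.03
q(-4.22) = -0.89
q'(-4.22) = 0.09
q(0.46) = -0.13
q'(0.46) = -1.40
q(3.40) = -0.61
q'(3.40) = 0.06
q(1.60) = -0.66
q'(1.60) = -0.05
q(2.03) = -0.67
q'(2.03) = 0.01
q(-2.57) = -0.71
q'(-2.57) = 0.15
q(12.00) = -0.11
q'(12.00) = 0.06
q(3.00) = -0.63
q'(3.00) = 0.05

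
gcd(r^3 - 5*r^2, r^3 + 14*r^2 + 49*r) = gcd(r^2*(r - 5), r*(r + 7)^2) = r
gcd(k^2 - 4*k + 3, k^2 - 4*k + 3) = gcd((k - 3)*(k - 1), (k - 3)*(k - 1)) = k^2 - 4*k + 3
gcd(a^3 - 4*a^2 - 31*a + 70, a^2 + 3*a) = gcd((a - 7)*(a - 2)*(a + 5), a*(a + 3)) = 1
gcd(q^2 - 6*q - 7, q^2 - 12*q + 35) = q - 7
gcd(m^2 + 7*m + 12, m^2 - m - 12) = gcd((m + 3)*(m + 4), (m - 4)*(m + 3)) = m + 3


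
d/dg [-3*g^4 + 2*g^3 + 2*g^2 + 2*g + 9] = -12*g^3 + 6*g^2 + 4*g + 2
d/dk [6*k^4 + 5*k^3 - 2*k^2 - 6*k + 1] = 24*k^3 + 15*k^2 - 4*k - 6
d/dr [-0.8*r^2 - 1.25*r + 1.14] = -1.6*r - 1.25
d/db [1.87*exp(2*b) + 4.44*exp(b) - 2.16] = (3.74*exp(b) + 4.44)*exp(b)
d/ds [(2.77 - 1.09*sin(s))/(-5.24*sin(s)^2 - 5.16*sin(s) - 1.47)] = (-5.7116*sin(s)^2 + 29.0296*sin(s) + 15.8955)*cos(s)/(27.4576*sin(s)^4 + 54.0768*sin(s)^3 + 42.0312*sin(s)^2 + 15.1704*sin(s) + 2.1609)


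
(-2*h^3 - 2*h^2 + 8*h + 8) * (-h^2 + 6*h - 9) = 2*h^5 - 10*h^4 - 2*h^3 + 58*h^2 - 24*h - 72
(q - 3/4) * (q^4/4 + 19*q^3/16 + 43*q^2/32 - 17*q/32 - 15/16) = q^5/4 + q^4 + 29*q^3/64 - 197*q^2/128 - 69*q/128 + 45/64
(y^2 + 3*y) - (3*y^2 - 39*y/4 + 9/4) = -2*y^2 + 51*y/4 - 9/4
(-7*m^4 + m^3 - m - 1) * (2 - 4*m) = 28*m^5 - 18*m^4 + 2*m^3 + 4*m^2 + 2*m - 2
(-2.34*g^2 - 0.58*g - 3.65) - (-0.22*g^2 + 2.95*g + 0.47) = -2.12*g^2 - 3.53*g - 4.12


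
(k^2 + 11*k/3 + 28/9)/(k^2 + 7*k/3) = (k + 4/3)/k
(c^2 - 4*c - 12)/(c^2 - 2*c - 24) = (c + 2)/(c + 4)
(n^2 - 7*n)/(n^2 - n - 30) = n*(7 - n)/(-n^2 + n + 30)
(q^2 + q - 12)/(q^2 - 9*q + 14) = (q^2 + q - 12)/(q^2 - 9*q + 14)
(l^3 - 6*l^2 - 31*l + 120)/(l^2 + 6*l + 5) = (l^2 - 11*l + 24)/(l + 1)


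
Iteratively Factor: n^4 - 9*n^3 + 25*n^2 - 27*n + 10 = (n - 1)*(n^3 - 8*n^2 + 17*n - 10) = (n - 1)^2*(n^2 - 7*n + 10) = (n - 2)*(n - 1)^2*(n - 5)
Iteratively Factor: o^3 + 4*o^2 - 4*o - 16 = (o + 2)*(o^2 + 2*o - 8) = (o + 2)*(o + 4)*(o - 2)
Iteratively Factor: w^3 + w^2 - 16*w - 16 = (w + 4)*(w^2 - 3*w - 4) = (w - 4)*(w + 4)*(w + 1)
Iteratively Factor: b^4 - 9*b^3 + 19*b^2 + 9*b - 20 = (b - 4)*(b^3 - 5*b^2 - b + 5) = (b - 4)*(b - 1)*(b^2 - 4*b - 5) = (b - 4)*(b - 1)*(b + 1)*(b - 5)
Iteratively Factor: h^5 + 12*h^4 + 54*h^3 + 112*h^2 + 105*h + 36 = (h + 1)*(h^4 + 11*h^3 + 43*h^2 + 69*h + 36) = (h + 1)^2*(h^3 + 10*h^2 + 33*h + 36) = (h + 1)^2*(h + 4)*(h^2 + 6*h + 9) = (h + 1)^2*(h + 3)*(h + 4)*(h + 3)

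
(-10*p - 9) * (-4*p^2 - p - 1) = 40*p^3 + 46*p^2 + 19*p + 9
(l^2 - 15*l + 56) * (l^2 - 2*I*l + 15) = l^4 - 15*l^3 - 2*I*l^3 + 71*l^2 + 30*I*l^2 - 225*l - 112*I*l + 840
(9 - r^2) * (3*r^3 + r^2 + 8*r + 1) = -3*r^5 - r^4 + 19*r^3 + 8*r^2 + 72*r + 9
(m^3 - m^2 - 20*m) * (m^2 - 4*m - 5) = m^5 - 5*m^4 - 21*m^3 + 85*m^2 + 100*m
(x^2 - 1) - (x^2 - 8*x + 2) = 8*x - 3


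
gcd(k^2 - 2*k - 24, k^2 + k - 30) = 1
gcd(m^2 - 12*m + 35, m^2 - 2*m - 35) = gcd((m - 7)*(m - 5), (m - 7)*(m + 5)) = m - 7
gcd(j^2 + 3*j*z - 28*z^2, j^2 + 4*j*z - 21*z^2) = j + 7*z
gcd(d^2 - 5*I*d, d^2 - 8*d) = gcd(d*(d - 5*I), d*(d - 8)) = d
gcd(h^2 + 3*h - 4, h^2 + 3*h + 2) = 1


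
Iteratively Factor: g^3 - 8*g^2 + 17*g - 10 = (g - 5)*(g^2 - 3*g + 2) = (g - 5)*(g - 1)*(g - 2)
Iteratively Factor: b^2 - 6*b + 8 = (b - 2)*(b - 4)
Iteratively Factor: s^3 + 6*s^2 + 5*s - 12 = (s - 1)*(s^2 + 7*s + 12) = (s - 1)*(s + 3)*(s + 4)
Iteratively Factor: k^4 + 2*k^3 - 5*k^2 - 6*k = (k + 1)*(k^3 + k^2 - 6*k) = (k + 1)*(k + 3)*(k^2 - 2*k) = (k - 2)*(k + 1)*(k + 3)*(k)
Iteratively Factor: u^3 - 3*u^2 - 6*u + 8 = (u - 1)*(u^2 - 2*u - 8) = (u - 1)*(u + 2)*(u - 4)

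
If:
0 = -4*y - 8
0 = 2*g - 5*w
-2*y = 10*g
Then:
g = 2/5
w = 4/25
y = -2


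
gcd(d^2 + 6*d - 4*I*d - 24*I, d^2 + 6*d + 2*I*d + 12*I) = d + 6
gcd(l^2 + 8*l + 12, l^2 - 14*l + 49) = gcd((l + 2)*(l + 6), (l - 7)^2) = 1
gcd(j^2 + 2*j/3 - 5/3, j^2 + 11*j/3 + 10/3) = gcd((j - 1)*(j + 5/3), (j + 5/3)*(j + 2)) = j + 5/3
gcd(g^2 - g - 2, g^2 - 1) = g + 1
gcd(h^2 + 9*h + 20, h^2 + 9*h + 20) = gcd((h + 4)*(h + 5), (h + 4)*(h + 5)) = h^2 + 9*h + 20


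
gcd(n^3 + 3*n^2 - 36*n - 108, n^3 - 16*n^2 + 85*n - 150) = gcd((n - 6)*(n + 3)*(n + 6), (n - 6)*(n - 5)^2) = n - 6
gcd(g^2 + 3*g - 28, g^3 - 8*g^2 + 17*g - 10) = 1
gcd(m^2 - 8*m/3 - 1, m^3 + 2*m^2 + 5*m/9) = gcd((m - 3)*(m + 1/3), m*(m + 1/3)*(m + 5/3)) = m + 1/3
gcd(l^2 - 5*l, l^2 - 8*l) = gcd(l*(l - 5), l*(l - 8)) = l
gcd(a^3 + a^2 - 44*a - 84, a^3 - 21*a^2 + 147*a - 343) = a - 7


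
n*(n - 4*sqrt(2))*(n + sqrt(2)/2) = n^3 - 7*sqrt(2)*n^2/2 - 4*n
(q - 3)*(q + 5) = q^2 + 2*q - 15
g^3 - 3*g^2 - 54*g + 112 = (g - 8)*(g - 2)*(g + 7)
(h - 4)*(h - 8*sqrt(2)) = h^2 - 8*sqrt(2)*h - 4*h + 32*sqrt(2)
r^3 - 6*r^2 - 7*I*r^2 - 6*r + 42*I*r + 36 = (r - 6)*(r - 6*I)*(r - I)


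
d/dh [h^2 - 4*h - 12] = 2*h - 4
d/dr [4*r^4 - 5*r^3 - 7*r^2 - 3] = r*(16*r^2 - 15*r - 14)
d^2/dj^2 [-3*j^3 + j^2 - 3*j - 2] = 2 - 18*j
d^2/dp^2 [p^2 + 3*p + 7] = 2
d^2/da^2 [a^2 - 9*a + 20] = 2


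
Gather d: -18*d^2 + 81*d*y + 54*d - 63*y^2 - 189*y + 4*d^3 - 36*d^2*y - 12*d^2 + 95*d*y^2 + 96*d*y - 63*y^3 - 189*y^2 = 4*d^3 + d^2*(-36*y - 30) + d*(95*y^2 + 177*y + 54) - 63*y^3 - 252*y^2 - 189*y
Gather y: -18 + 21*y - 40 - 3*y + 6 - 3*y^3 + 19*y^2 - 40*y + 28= -3*y^3 + 19*y^2 - 22*y - 24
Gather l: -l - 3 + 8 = 5 - l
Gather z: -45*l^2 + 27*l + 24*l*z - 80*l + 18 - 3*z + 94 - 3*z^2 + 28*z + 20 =-45*l^2 - 53*l - 3*z^2 + z*(24*l + 25) + 132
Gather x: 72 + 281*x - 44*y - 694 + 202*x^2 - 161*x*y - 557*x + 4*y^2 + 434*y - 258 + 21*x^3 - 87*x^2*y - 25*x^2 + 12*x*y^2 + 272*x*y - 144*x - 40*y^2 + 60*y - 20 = 21*x^3 + x^2*(177 - 87*y) + x*(12*y^2 + 111*y - 420) - 36*y^2 + 450*y - 900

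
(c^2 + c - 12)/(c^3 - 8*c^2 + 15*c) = (c + 4)/(c*(c - 5))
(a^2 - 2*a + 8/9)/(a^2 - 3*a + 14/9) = (3*a - 4)/(3*a - 7)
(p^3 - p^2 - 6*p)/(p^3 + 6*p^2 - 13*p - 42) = p/(p + 7)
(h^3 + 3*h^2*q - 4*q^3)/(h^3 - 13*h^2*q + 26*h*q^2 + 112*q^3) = (h^2 + h*q - 2*q^2)/(h^2 - 15*h*q + 56*q^2)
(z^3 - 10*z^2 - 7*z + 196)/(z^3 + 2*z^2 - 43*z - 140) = (z - 7)/(z + 5)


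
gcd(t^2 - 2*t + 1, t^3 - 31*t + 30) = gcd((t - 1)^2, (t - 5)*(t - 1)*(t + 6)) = t - 1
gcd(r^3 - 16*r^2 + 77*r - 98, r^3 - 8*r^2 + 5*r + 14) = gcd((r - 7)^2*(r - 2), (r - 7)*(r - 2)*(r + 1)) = r^2 - 9*r + 14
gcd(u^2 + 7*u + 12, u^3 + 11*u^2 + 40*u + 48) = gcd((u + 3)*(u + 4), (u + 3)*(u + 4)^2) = u^2 + 7*u + 12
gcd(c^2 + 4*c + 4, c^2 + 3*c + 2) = c + 2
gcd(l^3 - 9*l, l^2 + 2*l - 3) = l + 3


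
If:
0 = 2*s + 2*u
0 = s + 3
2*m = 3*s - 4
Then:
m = -13/2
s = -3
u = 3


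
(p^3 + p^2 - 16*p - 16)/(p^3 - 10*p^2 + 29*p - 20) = (p^2 + 5*p + 4)/(p^2 - 6*p + 5)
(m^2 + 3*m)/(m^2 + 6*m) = (m + 3)/(m + 6)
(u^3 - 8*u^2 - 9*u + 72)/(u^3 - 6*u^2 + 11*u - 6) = (u^2 - 5*u - 24)/(u^2 - 3*u + 2)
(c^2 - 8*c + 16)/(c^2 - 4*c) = (c - 4)/c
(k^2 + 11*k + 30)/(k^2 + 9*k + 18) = (k + 5)/(k + 3)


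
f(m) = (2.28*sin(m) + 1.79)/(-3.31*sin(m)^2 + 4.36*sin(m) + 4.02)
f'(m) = (6.62*sin(m)*cos(m) - 4.36*cos(m))*(2.28*sin(m) + 1.79)/(-3.31*sin(m)^2 + 4.36*sin(m) + 4.02)^2 + 2.28*cos(m)/(-3.31*sin(m)^2 + 4.36*sin(m) + 4.02)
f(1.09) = 0.72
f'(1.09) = 0.29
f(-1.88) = 0.12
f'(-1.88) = 0.10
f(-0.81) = -0.16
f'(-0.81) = -2.94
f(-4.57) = 0.79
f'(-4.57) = -0.11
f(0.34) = 0.50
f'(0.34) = 0.22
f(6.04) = 0.45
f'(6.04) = -0.13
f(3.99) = -0.07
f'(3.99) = 1.75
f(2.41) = 0.61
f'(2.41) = -0.32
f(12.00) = 0.78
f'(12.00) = -4.50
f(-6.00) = 0.49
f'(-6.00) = 0.20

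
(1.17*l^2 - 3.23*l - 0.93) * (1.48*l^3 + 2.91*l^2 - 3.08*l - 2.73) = 1.7316*l^5 - 1.3757*l^4 - 14.3793*l^3 + 4.048*l^2 + 11.6823*l + 2.5389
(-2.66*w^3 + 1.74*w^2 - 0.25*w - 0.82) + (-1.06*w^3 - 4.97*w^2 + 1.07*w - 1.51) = -3.72*w^3 - 3.23*w^2 + 0.82*w - 2.33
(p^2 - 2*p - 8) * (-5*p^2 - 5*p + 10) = -5*p^4 + 5*p^3 + 60*p^2 + 20*p - 80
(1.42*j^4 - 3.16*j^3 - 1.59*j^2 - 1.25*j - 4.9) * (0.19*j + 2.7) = 0.2698*j^5 + 3.2336*j^4 - 8.8341*j^3 - 4.5305*j^2 - 4.306*j - 13.23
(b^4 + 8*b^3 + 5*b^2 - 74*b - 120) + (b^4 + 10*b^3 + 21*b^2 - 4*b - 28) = 2*b^4 + 18*b^3 + 26*b^2 - 78*b - 148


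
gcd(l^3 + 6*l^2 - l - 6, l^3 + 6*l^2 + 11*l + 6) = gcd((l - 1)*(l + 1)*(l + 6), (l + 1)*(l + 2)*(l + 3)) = l + 1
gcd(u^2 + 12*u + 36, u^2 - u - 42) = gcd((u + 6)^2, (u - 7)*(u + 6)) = u + 6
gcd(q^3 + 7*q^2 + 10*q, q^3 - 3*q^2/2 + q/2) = q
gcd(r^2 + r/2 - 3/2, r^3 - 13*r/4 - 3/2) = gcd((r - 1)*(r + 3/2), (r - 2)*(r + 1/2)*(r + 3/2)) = r + 3/2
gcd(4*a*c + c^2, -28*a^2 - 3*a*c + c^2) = 4*a + c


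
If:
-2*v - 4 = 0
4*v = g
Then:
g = -8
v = -2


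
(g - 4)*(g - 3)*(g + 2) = g^3 - 5*g^2 - 2*g + 24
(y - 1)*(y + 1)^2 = y^3 + y^2 - y - 1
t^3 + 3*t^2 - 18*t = t*(t - 3)*(t + 6)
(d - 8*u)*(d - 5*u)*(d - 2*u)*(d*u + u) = d^4*u - 15*d^3*u^2 + d^3*u + 66*d^2*u^3 - 15*d^2*u^2 - 80*d*u^4 + 66*d*u^3 - 80*u^4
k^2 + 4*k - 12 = (k - 2)*(k + 6)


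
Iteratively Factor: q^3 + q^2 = (q)*(q^2 + q) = q*(q + 1)*(q)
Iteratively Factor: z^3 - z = (z + 1)*(z^2 - z) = (z - 1)*(z + 1)*(z)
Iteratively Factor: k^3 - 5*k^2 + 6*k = (k - 3)*(k^2 - 2*k) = k*(k - 3)*(k - 2)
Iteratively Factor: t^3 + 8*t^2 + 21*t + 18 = (t + 2)*(t^2 + 6*t + 9) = (t + 2)*(t + 3)*(t + 3)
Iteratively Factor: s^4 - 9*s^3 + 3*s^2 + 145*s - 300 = (s + 4)*(s^3 - 13*s^2 + 55*s - 75) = (s - 3)*(s + 4)*(s^2 - 10*s + 25) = (s - 5)*(s - 3)*(s + 4)*(s - 5)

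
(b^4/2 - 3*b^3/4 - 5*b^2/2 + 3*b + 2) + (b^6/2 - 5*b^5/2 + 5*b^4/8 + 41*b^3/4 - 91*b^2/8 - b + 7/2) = b^6/2 - 5*b^5/2 + 9*b^4/8 + 19*b^3/2 - 111*b^2/8 + 2*b + 11/2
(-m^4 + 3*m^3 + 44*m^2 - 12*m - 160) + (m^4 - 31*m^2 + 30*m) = 3*m^3 + 13*m^2 + 18*m - 160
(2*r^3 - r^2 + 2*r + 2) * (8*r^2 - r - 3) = 16*r^5 - 10*r^4 + 11*r^3 + 17*r^2 - 8*r - 6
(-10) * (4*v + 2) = -40*v - 20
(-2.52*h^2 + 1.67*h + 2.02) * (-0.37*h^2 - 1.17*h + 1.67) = 0.9324*h^4 + 2.3305*h^3 - 6.9097*h^2 + 0.4255*h + 3.3734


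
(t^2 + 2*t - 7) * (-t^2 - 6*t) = -t^4 - 8*t^3 - 5*t^2 + 42*t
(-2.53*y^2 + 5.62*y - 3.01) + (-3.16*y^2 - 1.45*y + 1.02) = -5.69*y^2 + 4.17*y - 1.99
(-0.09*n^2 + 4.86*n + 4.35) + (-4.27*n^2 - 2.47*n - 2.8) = -4.36*n^2 + 2.39*n + 1.55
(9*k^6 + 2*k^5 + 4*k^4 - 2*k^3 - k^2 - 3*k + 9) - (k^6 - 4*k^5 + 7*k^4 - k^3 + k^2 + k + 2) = 8*k^6 + 6*k^5 - 3*k^4 - k^3 - 2*k^2 - 4*k + 7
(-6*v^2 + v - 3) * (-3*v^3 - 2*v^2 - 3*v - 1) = 18*v^5 + 9*v^4 + 25*v^3 + 9*v^2 + 8*v + 3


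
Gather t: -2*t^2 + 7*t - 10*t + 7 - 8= -2*t^2 - 3*t - 1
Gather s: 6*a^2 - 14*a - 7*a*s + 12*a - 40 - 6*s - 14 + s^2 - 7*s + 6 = 6*a^2 - 2*a + s^2 + s*(-7*a - 13) - 48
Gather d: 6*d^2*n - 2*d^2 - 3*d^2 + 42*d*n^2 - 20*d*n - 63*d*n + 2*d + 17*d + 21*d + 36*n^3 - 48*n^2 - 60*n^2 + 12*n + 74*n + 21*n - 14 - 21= d^2*(6*n - 5) + d*(42*n^2 - 83*n + 40) + 36*n^3 - 108*n^2 + 107*n - 35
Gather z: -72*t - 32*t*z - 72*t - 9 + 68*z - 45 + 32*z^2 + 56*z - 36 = -144*t + 32*z^2 + z*(124 - 32*t) - 90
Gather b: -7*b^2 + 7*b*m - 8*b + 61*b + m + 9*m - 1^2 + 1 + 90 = -7*b^2 + b*(7*m + 53) + 10*m + 90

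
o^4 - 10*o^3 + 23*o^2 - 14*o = o*(o - 7)*(o - 2)*(o - 1)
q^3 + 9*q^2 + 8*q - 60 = (q - 2)*(q + 5)*(q + 6)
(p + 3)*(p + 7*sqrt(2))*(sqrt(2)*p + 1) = sqrt(2)*p^3 + 3*sqrt(2)*p^2 + 15*p^2 + 7*sqrt(2)*p + 45*p + 21*sqrt(2)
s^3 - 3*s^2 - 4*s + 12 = (s - 3)*(s - 2)*(s + 2)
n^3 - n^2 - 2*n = n*(n - 2)*(n + 1)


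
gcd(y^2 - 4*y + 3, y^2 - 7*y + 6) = y - 1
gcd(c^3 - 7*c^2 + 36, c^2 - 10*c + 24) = c - 6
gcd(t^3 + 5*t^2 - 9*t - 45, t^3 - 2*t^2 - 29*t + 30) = t + 5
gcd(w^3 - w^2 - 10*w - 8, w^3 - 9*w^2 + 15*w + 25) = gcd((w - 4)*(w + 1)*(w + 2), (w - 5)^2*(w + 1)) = w + 1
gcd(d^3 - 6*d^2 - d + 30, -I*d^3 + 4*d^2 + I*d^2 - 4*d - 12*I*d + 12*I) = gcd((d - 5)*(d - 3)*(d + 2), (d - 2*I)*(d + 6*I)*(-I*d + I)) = 1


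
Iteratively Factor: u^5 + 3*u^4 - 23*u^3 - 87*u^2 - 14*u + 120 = (u + 4)*(u^4 - u^3 - 19*u^2 - 11*u + 30) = (u + 2)*(u + 4)*(u^3 - 3*u^2 - 13*u + 15) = (u + 2)*(u + 3)*(u + 4)*(u^2 - 6*u + 5) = (u - 1)*(u + 2)*(u + 3)*(u + 4)*(u - 5)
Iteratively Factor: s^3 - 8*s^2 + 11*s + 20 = (s + 1)*(s^2 - 9*s + 20) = (s - 4)*(s + 1)*(s - 5)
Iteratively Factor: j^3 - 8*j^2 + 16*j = (j)*(j^2 - 8*j + 16) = j*(j - 4)*(j - 4)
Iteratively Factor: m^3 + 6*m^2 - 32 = (m - 2)*(m^2 + 8*m + 16) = (m - 2)*(m + 4)*(m + 4)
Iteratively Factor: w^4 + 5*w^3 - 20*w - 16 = (w - 2)*(w^3 + 7*w^2 + 14*w + 8) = (w - 2)*(w + 4)*(w^2 + 3*w + 2) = (w - 2)*(w + 2)*(w + 4)*(w + 1)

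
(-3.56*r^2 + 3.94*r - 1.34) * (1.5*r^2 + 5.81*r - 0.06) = -5.34*r^4 - 14.7736*r^3 + 21.095*r^2 - 8.0218*r + 0.0804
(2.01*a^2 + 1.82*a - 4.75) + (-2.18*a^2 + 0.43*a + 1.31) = -0.17*a^2 + 2.25*a - 3.44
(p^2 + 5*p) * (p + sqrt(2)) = p^3 + sqrt(2)*p^2 + 5*p^2 + 5*sqrt(2)*p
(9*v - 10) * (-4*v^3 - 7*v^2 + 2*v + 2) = -36*v^4 - 23*v^3 + 88*v^2 - 2*v - 20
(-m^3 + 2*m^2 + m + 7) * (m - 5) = -m^4 + 7*m^3 - 9*m^2 + 2*m - 35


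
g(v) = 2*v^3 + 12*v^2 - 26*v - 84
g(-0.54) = -66.78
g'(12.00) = 1126.00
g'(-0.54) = -37.21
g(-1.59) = -20.36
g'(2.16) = 53.83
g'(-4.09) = -23.79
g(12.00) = 4788.00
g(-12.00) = -1500.00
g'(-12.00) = 550.00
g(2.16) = -64.02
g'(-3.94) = -27.42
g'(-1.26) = -46.71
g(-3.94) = 82.40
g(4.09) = 147.23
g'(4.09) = 172.53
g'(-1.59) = -48.99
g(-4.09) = 86.24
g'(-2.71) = -46.98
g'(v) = 6*v^2 + 24*v - 26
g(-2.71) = 34.78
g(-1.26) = -36.19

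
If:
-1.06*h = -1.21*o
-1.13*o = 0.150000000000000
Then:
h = -0.15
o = -0.13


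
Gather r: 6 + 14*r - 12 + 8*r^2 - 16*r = 8*r^2 - 2*r - 6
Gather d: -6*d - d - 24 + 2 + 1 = -7*d - 21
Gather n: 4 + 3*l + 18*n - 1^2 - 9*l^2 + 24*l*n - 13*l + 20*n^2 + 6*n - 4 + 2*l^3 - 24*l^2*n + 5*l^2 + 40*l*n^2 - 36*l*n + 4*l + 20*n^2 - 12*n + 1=2*l^3 - 4*l^2 - 6*l + n^2*(40*l + 40) + n*(-24*l^2 - 12*l + 12)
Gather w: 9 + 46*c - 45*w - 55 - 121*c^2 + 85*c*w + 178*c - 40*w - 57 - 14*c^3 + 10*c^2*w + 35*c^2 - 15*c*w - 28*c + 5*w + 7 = -14*c^3 - 86*c^2 + 196*c + w*(10*c^2 + 70*c - 80) - 96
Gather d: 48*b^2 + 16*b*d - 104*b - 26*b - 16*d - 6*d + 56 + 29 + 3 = 48*b^2 - 130*b + d*(16*b - 22) + 88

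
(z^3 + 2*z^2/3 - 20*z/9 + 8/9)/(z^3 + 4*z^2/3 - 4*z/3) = (z - 2/3)/z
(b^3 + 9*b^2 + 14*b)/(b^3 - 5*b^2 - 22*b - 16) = b*(b + 7)/(b^2 - 7*b - 8)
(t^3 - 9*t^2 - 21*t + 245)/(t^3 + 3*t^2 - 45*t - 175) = (t - 7)/(t + 5)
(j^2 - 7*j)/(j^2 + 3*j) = (j - 7)/(j + 3)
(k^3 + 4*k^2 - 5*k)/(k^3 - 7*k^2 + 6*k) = (k + 5)/(k - 6)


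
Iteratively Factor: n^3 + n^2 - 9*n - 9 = (n - 3)*(n^2 + 4*n + 3) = (n - 3)*(n + 3)*(n + 1)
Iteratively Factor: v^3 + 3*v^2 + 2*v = (v + 2)*(v^2 + v) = v*(v + 2)*(v + 1)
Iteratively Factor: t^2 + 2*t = (t)*(t + 2)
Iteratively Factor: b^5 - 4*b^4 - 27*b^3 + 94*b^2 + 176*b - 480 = (b + 3)*(b^4 - 7*b^3 - 6*b^2 + 112*b - 160) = (b - 4)*(b + 3)*(b^3 - 3*b^2 - 18*b + 40) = (b - 4)*(b + 3)*(b + 4)*(b^2 - 7*b + 10) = (b - 5)*(b - 4)*(b + 3)*(b + 4)*(b - 2)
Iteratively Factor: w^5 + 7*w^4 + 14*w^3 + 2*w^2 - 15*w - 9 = (w + 1)*(w^4 + 6*w^3 + 8*w^2 - 6*w - 9) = (w - 1)*(w + 1)*(w^3 + 7*w^2 + 15*w + 9) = (w - 1)*(w + 1)^2*(w^2 + 6*w + 9) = (w - 1)*(w + 1)^2*(w + 3)*(w + 3)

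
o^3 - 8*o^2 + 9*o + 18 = (o - 6)*(o - 3)*(o + 1)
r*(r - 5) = r^2 - 5*r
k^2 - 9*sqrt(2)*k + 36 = (k - 6*sqrt(2))*(k - 3*sqrt(2))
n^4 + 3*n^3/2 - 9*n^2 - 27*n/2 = n*(n - 3)*(n + 3/2)*(n + 3)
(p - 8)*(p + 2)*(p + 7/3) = p^3 - 11*p^2/3 - 30*p - 112/3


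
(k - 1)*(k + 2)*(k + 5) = k^3 + 6*k^2 + 3*k - 10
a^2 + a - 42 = (a - 6)*(a + 7)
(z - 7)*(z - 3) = z^2 - 10*z + 21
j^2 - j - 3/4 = (j - 3/2)*(j + 1/2)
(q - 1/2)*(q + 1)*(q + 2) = q^3 + 5*q^2/2 + q/2 - 1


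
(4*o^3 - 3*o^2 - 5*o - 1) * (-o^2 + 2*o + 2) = -4*o^5 + 11*o^4 + 7*o^3 - 15*o^2 - 12*o - 2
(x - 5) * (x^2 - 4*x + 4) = x^3 - 9*x^2 + 24*x - 20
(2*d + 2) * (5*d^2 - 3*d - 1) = 10*d^3 + 4*d^2 - 8*d - 2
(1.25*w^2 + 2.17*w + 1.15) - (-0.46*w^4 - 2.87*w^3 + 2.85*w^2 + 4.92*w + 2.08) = 0.46*w^4 + 2.87*w^3 - 1.6*w^2 - 2.75*w - 0.93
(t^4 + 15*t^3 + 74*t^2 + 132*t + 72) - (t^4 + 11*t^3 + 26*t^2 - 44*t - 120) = 4*t^3 + 48*t^2 + 176*t + 192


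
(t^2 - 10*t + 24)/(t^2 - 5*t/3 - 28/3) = 3*(t - 6)/(3*t + 7)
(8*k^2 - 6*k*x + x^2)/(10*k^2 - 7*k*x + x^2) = (-4*k + x)/(-5*k + x)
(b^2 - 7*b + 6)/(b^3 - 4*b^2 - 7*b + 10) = (b - 6)/(b^2 - 3*b - 10)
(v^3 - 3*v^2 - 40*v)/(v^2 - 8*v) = v + 5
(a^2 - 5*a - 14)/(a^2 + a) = (a^2 - 5*a - 14)/(a*(a + 1))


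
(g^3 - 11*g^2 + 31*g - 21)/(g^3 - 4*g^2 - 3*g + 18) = (g^2 - 8*g + 7)/(g^2 - g - 6)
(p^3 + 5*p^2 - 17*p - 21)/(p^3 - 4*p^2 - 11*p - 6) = (p^2 + 4*p - 21)/(p^2 - 5*p - 6)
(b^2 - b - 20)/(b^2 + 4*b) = (b - 5)/b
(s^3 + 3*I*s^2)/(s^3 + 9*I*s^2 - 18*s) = s/(s + 6*I)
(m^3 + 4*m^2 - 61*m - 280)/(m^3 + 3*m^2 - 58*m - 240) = (m + 7)/(m + 6)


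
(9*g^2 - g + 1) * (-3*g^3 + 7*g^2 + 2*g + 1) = -27*g^5 + 66*g^4 + 8*g^3 + 14*g^2 + g + 1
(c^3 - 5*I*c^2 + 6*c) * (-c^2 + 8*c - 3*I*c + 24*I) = -c^5 + 8*c^4 + 2*I*c^4 - 21*c^3 - 16*I*c^3 + 168*c^2 - 18*I*c^2 + 144*I*c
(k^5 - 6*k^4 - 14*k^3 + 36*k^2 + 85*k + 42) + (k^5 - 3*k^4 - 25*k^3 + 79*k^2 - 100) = 2*k^5 - 9*k^4 - 39*k^3 + 115*k^2 + 85*k - 58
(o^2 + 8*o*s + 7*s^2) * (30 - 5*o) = -5*o^3 - 40*o^2*s + 30*o^2 - 35*o*s^2 + 240*o*s + 210*s^2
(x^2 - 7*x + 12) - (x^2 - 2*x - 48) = 60 - 5*x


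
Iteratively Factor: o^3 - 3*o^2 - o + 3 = (o - 3)*(o^2 - 1) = (o - 3)*(o - 1)*(o + 1)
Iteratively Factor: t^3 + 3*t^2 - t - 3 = (t + 3)*(t^2 - 1) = (t + 1)*(t + 3)*(t - 1)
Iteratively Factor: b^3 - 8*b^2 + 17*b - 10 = (b - 1)*(b^2 - 7*b + 10) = (b - 5)*(b - 1)*(b - 2)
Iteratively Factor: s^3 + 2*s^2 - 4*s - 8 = (s + 2)*(s^2 - 4) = (s + 2)^2*(s - 2)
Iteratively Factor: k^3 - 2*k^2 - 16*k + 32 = (k + 4)*(k^2 - 6*k + 8) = (k - 4)*(k + 4)*(k - 2)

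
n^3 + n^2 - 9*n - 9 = (n - 3)*(n + 1)*(n + 3)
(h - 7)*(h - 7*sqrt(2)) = h^2 - 7*sqrt(2)*h - 7*h + 49*sqrt(2)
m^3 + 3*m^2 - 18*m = m*(m - 3)*(m + 6)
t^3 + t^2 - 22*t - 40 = (t - 5)*(t + 2)*(t + 4)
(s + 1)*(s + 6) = s^2 + 7*s + 6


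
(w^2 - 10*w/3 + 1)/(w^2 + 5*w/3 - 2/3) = (w - 3)/(w + 2)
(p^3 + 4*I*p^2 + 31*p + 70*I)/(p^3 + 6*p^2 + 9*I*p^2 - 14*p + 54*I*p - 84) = (p - 5*I)/(p + 6)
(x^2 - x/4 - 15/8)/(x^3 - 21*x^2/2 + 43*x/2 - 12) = (x + 5/4)/(x^2 - 9*x + 8)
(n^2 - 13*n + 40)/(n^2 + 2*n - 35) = (n - 8)/(n + 7)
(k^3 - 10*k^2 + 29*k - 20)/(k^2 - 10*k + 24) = (k^2 - 6*k + 5)/(k - 6)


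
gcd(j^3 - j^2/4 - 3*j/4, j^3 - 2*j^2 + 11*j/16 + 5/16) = j - 1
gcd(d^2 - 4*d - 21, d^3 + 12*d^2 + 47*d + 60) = d + 3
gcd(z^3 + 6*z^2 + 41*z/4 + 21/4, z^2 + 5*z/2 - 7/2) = z + 7/2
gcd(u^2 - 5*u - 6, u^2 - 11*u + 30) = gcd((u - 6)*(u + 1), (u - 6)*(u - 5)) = u - 6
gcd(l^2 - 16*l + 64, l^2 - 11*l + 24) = l - 8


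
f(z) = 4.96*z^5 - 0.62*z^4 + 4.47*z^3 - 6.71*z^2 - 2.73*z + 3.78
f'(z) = 24.8*z^4 - 2.48*z^3 + 13.41*z^2 - 13.42*z - 2.73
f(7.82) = 144440.38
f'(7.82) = 92268.89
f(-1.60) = -83.41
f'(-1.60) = 225.76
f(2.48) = 465.78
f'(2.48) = 946.76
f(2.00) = 156.04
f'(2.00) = 401.03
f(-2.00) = -222.00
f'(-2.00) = 494.39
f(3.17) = 1595.22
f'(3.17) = 2514.80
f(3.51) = 2653.24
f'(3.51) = 3772.40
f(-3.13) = -1740.05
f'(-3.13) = 2626.98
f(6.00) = 38476.80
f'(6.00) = 32004.63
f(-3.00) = -1424.61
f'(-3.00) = 2233.98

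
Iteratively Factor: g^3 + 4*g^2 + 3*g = (g + 1)*(g^2 + 3*g) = (g + 1)*(g + 3)*(g)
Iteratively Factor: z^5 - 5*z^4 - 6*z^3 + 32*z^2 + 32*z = (z - 4)*(z^4 - z^3 - 10*z^2 - 8*z) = (z - 4)^2*(z^3 + 3*z^2 + 2*z) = (z - 4)^2*(z + 2)*(z^2 + z) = (z - 4)^2*(z + 1)*(z + 2)*(z)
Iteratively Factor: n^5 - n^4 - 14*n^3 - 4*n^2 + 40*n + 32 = (n - 4)*(n^4 + 3*n^3 - 2*n^2 - 12*n - 8) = (n - 4)*(n + 2)*(n^3 + n^2 - 4*n - 4) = (n - 4)*(n + 1)*(n + 2)*(n^2 - 4) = (n - 4)*(n - 2)*(n + 1)*(n + 2)*(n + 2)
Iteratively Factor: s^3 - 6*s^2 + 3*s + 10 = (s - 5)*(s^2 - s - 2) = (s - 5)*(s - 2)*(s + 1)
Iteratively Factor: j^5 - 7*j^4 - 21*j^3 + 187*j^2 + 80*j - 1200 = (j + 4)*(j^4 - 11*j^3 + 23*j^2 + 95*j - 300) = (j - 5)*(j + 4)*(j^3 - 6*j^2 - 7*j + 60) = (j - 5)^2*(j + 4)*(j^2 - j - 12) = (j - 5)^2*(j + 3)*(j + 4)*(j - 4)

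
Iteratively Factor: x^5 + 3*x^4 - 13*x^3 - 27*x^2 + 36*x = (x)*(x^4 + 3*x^3 - 13*x^2 - 27*x + 36) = x*(x - 3)*(x^3 + 6*x^2 + 5*x - 12) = x*(x - 3)*(x + 4)*(x^2 + 2*x - 3) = x*(x - 3)*(x - 1)*(x + 4)*(x + 3)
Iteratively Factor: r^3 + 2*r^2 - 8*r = (r - 2)*(r^2 + 4*r) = (r - 2)*(r + 4)*(r)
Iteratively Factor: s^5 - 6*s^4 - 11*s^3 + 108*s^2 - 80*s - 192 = (s + 4)*(s^4 - 10*s^3 + 29*s^2 - 8*s - 48) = (s - 3)*(s + 4)*(s^3 - 7*s^2 + 8*s + 16) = (s - 4)*(s - 3)*(s + 4)*(s^2 - 3*s - 4) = (s - 4)*(s - 3)*(s + 1)*(s + 4)*(s - 4)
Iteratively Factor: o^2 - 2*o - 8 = (o - 4)*(o + 2)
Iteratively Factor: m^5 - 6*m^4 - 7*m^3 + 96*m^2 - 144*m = (m - 3)*(m^4 - 3*m^3 - 16*m^2 + 48*m) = (m - 3)*(m + 4)*(m^3 - 7*m^2 + 12*m) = (m - 3)^2*(m + 4)*(m^2 - 4*m) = (m - 4)*(m - 3)^2*(m + 4)*(m)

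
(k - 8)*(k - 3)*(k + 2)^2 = k^4 - 7*k^3 - 16*k^2 + 52*k + 96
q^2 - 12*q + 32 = (q - 8)*(q - 4)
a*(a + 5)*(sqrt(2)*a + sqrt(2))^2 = 2*a^4 + 14*a^3 + 22*a^2 + 10*a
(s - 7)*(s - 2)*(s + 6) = s^3 - 3*s^2 - 40*s + 84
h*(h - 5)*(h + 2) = h^3 - 3*h^2 - 10*h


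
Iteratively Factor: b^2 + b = (b)*(b + 1)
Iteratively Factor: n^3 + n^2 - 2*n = (n + 2)*(n^2 - n) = n*(n + 2)*(n - 1)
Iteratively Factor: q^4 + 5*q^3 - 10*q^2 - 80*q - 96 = (q - 4)*(q^3 + 9*q^2 + 26*q + 24) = (q - 4)*(q + 4)*(q^2 + 5*q + 6) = (q - 4)*(q + 3)*(q + 4)*(q + 2)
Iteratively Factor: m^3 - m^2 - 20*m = (m)*(m^2 - m - 20) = m*(m + 4)*(m - 5)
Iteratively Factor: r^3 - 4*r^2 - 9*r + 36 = (r + 3)*(r^2 - 7*r + 12) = (r - 4)*(r + 3)*(r - 3)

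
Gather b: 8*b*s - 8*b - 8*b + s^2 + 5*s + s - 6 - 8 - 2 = b*(8*s - 16) + s^2 + 6*s - 16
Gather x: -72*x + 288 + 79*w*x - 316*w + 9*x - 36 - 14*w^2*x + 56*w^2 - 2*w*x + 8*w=56*w^2 - 308*w + x*(-14*w^2 + 77*w - 63) + 252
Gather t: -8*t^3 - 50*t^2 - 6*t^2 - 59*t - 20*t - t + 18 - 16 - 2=-8*t^3 - 56*t^2 - 80*t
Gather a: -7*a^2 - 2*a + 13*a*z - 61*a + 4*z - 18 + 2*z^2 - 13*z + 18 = -7*a^2 + a*(13*z - 63) + 2*z^2 - 9*z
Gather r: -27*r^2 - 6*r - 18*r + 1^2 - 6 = -27*r^2 - 24*r - 5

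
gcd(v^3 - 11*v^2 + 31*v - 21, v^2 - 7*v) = v - 7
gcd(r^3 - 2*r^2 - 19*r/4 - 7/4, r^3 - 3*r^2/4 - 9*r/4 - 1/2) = r + 1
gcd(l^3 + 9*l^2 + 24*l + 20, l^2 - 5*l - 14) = l + 2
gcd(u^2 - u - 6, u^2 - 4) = u + 2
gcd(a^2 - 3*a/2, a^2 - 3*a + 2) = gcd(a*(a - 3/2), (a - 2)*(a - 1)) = 1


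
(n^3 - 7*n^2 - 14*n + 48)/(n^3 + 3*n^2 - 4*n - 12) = (n - 8)/(n + 2)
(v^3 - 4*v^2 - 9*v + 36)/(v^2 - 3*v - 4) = (v^2 - 9)/(v + 1)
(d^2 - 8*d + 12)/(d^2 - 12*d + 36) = (d - 2)/(d - 6)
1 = 1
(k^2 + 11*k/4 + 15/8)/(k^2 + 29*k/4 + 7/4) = (8*k^2 + 22*k + 15)/(2*(4*k^2 + 29*k + 7))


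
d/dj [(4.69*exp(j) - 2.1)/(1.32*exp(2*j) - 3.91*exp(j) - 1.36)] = (-6.1908*exp(2*j) + 5.544*exp(j) - 14.5894)*exp(j)/(1.7424*exp(4*j) - 10.3224*exp(3*j) + 11.6977*exp(2*j) + 10.6352*exp(j) + 1.8496)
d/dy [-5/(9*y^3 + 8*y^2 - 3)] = 5*y*(27*y + 16)/(9*y^3 + 8*y^2 - 3)^2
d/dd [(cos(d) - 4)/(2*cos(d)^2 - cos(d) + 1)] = (-16*cos(d) + cos(2*d) + 4)*sin(d)/(-cos(d) + cos(2*d) + 2)^2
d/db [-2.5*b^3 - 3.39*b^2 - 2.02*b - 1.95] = -7.5*b^2 - 6.78*b - 2.02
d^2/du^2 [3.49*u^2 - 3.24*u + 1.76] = 6.98000000000000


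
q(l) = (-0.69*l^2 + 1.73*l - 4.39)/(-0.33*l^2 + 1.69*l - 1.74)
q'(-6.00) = -0.02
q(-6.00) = 1.67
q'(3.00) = -18.80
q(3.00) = -15.03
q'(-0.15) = 1.12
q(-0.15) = 2.33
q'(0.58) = 5.17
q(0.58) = 4.16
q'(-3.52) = -0.01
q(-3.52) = 1.62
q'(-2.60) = 0.02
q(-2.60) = 1.62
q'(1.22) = 101.71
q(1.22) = 19.52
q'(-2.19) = 0.05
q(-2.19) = 1.64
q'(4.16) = -45.00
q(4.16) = 21.72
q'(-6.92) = -0.02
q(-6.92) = 1.69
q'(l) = (1.73 - 1.38*l)/(-0.33*l^2 + 1.69*l - 1.74) + (0.66*l - 1.69)*(-0.69*l^2 + 1.73*l - 4.39)/(-0.33*l^2 + 1.69*l - 1.74)^2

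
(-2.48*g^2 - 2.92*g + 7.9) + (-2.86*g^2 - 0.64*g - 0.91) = -5.34*g^2 - 3.56*g + 6.99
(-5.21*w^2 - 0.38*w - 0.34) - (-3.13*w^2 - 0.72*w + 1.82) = -2.08*w^2 + 0.34*w - 2.16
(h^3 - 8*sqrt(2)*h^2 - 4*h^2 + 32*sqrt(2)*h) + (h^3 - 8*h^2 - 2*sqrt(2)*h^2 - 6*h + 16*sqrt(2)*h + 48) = 2*h^3 - 10*sqrt(2)*h^2 - 12*h^2 - 6*h + 48*sqrt(2)*h + 48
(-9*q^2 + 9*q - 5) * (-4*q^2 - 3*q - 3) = 36*q^4 - 9*q^3 + 20*q^2 - 12*q + 15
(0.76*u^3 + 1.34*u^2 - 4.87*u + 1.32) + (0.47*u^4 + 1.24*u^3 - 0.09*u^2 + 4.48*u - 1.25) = 0.47*u^4 + 2.0*u^3 + 1.25*u^2 - 0.39*u + 0.0700000000000001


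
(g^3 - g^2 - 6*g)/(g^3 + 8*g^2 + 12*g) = (g - 3)/(g + 6)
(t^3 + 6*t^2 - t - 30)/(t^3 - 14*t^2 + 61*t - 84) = (t^3 + 6*t^2 - t - 30)/(t^3 - 14*t^2 + 61*t - 84)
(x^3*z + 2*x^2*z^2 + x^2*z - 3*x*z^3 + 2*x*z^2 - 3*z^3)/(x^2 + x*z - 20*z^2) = z*(x^3 + 2*x^2*z + x^2 - 3*x*z^2 + 2*x*z - 3*z^2)/(x^2 + x*z - 20*z^2)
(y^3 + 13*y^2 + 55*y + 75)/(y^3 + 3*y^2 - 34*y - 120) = (y^2 + 8*y + 15)/(y^2 - 2*y - 24)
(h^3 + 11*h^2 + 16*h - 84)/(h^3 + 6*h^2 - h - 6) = (h^2 + 5*h - 14)/(h^2 - 1)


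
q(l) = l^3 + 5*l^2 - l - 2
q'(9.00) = 332.00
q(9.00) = 1123.00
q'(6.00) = 167.00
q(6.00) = 388.00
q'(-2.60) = -6.72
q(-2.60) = 16.82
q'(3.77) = 79.34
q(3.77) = 118.88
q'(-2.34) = -7.97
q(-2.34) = 14.91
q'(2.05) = 32.11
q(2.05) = 25.58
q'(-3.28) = -1.52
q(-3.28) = 19.78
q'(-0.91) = -7.62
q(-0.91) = 2.30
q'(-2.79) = -5.55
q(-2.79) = 17.99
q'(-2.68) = -6.25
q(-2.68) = 17.34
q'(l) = 3*l^2 + 10*l - 1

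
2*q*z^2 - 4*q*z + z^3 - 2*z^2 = z*(2*q + z)*(z - 2)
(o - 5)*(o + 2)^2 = o^3 - o^2 - 16*o - 20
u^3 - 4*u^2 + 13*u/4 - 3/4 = (u - 3)*(u - 1/2)^2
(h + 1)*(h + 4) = h^2 + 5*h + 4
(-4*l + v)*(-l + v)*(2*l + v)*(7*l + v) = 56*l^4 - 34*l^3*v - 27*l^2*v^2 + 4*l*v^3 + v^4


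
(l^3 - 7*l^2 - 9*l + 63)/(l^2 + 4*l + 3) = (l^2 - 10*l + 21)/(l + 1)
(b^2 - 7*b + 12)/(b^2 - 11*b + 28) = (b - 3)/(b - 7)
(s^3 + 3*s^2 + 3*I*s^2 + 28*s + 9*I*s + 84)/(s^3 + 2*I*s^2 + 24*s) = (s^2 + s*(3 + 7*I) + 21*I)/(s*(s + 6*I))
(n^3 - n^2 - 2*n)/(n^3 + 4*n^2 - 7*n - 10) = n/(n + 5)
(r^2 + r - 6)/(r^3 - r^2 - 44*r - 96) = (r - 2)/(r^2 - 4*r - 32)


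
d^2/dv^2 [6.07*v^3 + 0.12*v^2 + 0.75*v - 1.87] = 36.42*v + 0.24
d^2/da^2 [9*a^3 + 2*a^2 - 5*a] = 54*a + 4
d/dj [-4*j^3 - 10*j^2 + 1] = 4*j*(-3*j - 5)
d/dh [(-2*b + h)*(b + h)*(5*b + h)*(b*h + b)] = b*(-10*b^3 - 14*b^2*h - 7*b^2 + 12*b*h^2 + 8*b*h + 4*h^3 + 3*h^2)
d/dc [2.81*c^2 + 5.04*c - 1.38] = 5.62*c + 5.04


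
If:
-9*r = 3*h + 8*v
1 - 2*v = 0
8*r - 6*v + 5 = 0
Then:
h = -7/12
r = -1/4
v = 1/2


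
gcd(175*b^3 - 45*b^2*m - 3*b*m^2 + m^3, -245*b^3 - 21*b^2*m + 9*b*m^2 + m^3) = 35*b^2 - 2*b*m - m^2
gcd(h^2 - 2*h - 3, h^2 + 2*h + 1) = h + 1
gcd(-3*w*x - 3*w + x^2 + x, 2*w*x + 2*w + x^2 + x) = x + 1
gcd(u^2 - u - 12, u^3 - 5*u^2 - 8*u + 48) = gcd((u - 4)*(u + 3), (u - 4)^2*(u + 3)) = u^2 - u - 12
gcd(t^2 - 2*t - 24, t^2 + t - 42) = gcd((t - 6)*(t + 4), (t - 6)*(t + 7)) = t - 6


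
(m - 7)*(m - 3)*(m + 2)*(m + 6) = m^4 - 2*m^3 - 47*m^2 + 48*m + 252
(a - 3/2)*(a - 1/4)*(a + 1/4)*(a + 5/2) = a^4 + a^3 - 61*a^2/16 - a/16 + 15/64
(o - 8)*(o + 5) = o^2 - 3*o - 40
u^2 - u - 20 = (u - 5)*(u + 4)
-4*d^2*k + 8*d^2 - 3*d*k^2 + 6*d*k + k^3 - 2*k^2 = (-4*d + k)*(d + k)*(k - 2)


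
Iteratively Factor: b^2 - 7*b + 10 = (b - 5)*(b - 2)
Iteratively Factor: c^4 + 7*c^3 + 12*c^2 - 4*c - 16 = (c + 4)*(c^3 + 3*c^2 - 4) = (c - 1)*(c + 4)*(c^2 + 4*c + 4) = (c - 1)*(c + 2)*(c + 4)*(c + 2)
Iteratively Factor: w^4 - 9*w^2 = (w - 3)*(w^3 + 3*w^2) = w*(w - 3)*(w^2 + 3*w) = w*(w - 3)*(w + 3)*(w)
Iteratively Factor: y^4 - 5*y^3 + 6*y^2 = (y - 3)*(y^3 - 2*y^2) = (y - 3)*(y - 2)*(y^2) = y*(y - 3)*(y - 2)*(y)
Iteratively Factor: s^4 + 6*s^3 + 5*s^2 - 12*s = (s + 4)*(s^3 + 2*s^2 - 3*s) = (s + 3)*(s + 4)*(s^2 - s) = s*(s + 3)*(s + 4)*(s - 1)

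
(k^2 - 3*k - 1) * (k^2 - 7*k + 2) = k^4 - 10*k^3 + 22*k^2 + k - 2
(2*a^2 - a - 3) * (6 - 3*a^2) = -6*a^4 + 3*a^3 + 21*a^2 - 6*a - 18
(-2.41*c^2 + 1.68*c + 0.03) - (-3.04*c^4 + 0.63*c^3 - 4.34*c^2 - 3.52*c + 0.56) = 3.04*c^4 - 0.63*c^3 + 1.93*c^2 + 5.2*c - 0.53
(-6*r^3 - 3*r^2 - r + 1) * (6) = -36*r^3 - 18*r^2 - 6*r + 6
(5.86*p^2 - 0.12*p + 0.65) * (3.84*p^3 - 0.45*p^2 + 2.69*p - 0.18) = 22.5024*p^5 - 3.0978*p^4 + 18.3134*p^3 - 1.6701*p^2 + 1.7701*p - 0.117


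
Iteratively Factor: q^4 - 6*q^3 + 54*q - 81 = (q - 3)*(q^3 - 3*q^2 - 9*q + 27) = (q - 3)^2*(q^2 - 9) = (q - 3)^2*(q + 3)*(q - 3)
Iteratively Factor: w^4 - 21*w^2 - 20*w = (w + 1)*(w^3 - w^2 - 20*w) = (w + 1)*(w + 4)*(w^2 - 5*w) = w*(w + 1)*(w + 4)*(w - 5)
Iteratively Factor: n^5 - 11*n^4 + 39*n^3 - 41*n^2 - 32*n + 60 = (n - 2)*(n^4 - 9*n^3 + 21*n^2 + n - 30) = (n - 2)^2*(n^3 - 7*n^2 + 7*n + 15) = (n - 5)*(n - 2)^2*(n^2 - 2*n - 3) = (n - 5)*(n - 2)^2*(n + 1)*(n - 3)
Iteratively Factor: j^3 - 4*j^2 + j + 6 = (j - 2)*(j^2 - 2*j - 3) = (j - 3)*(j - 2)*(j + 1)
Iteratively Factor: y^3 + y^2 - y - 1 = (y - 1)*(y^2 + 2*y + 1) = (y - 1)*(y + 1)*(y + 1)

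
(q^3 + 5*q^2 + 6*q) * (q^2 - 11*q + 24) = q^5 - 6*q^4 - 25*q^3 + 54*q^2 + 144*q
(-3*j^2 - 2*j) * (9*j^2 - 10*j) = -27*j^4 + 12*j^3 + 20*j^2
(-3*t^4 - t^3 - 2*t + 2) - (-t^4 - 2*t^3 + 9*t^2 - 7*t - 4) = -2*t^4 + t^3 - 9*t^2 + 5*t + 6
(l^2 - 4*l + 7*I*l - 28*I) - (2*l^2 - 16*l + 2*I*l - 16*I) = -l^2 + 12*l + 5*I*l - 12*I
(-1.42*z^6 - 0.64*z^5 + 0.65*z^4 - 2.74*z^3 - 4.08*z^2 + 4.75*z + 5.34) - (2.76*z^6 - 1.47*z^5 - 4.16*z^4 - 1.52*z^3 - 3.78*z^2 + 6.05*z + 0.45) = -4.18*z^6 + 0.83*z^5 + 4.81*z^4 - 1.22*z^3 - 0.3*z^2 - 1.3*z + 4.89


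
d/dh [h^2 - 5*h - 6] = 2*h - 5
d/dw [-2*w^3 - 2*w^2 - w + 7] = -6*w^2 - 4*w - 1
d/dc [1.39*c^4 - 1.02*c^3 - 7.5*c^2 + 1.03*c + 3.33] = 5.56*c^3 - 3.06*c^2 - 15.0*c + 1.03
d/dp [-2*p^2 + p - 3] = 1 - 4*p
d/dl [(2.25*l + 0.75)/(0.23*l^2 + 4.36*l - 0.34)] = (0.5175*l^2 + 9.81*l - (0.46*l + 4.36)*(2.25*l + 0.75) - 0.765)/(0.23*l^2 + 4.36*l - 0.34)^2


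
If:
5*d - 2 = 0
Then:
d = 2/5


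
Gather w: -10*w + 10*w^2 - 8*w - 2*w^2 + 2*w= 8*w^2 - 16*w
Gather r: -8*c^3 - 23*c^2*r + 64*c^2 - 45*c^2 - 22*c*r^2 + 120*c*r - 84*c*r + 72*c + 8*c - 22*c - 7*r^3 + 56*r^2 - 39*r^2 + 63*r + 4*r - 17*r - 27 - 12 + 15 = -8*c^3 + 19*c^2 + 58*c - 7*r^3 + r^2*(17 - 22*c) + r*(-23*c^2 + 36*c + 50) - 24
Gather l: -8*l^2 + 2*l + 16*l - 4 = -8*l^2 + 18*l - 4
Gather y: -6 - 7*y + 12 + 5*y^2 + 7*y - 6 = 5*y^2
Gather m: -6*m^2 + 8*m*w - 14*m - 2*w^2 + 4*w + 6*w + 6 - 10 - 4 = -6*m^2 + m*(8*w - 14) - 2*w^2 + 10*w - 8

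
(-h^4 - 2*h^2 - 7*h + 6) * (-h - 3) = h^5 + 3*h^4 + 2*h^3 + 13*h^2 + 15*h - 18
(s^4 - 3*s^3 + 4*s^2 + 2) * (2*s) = 2*s^5 - 6*s^4 + 8*s^3 + 4*s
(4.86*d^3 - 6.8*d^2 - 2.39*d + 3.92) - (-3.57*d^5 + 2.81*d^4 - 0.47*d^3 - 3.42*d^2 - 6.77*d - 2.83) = 3.57*d^5 - 2.81*d^4 + 5.33*d^3 - 3.38*d^2 + 4.38*d + 6.75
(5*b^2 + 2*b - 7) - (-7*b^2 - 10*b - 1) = 12*b^2 + 12*b - 6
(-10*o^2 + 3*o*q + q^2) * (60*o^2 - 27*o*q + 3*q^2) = -600*o^4 + 450*o^3*q - 51*o^2*q^2 - 18*o*q^3 + 3*q^4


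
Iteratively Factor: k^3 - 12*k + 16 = (k - 2)*(k^2 + 2*k - 8) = (k - 2)*(k + 4)*(k - 2)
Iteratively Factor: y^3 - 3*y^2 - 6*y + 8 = (y + 2)*(y^2 - 5*y + 4) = (y - 4)*(y + 2)*(y - 1)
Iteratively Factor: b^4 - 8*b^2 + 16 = (b + 2)*(b^3 - 2*b^2 - 4*b + 8) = (b + 2)^2*(b^2 - 4*b + 4) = (b - 2)*(b + 2)^2*(b - 2)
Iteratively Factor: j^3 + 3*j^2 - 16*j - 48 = (j + 4)*(j^2 - j - 12) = (j + 3)*(j + 4)*(j - 4)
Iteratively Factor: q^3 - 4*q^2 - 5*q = (q - 5)*(q^2 + q) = q*(q - 5)*(q + 1)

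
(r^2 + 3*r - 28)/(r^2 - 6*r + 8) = (r + 7)/(r - 2)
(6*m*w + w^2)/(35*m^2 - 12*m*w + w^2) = w*(6*m + w)/(35*m^2 - 12*m*w + w^2)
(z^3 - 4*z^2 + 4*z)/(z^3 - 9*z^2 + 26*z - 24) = z*(z - 2)/(z^2 - 7*z + 12)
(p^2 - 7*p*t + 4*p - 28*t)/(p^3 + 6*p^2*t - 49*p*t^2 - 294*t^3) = (p + 4)/(p^2 + 13*p*t + 42*t^2)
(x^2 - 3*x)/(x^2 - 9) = x/(x + 3)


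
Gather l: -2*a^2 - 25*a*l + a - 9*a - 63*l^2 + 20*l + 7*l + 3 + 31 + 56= -2*a^2 - 8*a - 63*l^2 + l*(27 - 25*a) + 90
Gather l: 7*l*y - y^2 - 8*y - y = 7*l*y - y^2 - 9*y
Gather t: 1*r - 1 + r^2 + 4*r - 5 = r^2 + 5*r - 6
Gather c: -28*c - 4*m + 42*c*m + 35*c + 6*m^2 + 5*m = c*(42*m + 7) + 6*m^2 + m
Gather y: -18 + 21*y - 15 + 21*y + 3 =42*y - 30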